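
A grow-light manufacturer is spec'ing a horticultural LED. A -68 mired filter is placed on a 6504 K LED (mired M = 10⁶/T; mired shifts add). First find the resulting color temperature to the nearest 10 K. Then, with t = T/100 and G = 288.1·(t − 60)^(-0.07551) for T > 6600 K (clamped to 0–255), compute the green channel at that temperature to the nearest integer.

212

M_in = 10⁶/6504 = 153.75; M_out = 153.75 + (-68) = 85.75.
T_out = 10⁶/85.75 = 11661.6 K → 11660 K; t = 116.6.
G = 288.1·(116.6 − 60)^(-0.07551) = 288.1·56.6^(-0.07551) = 288.1·0.73730 = 212.416.
Rounded: 212.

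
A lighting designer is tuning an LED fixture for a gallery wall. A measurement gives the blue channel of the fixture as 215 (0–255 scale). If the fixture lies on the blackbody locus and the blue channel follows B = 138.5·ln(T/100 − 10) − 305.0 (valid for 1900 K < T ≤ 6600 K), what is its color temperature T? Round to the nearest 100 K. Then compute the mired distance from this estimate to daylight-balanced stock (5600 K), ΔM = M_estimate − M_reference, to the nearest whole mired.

ln(t − 10) = (215 + 305.0) / 138.5 = 3.7545.
t − 10 = e^3.7545 = 42.713, so t = 52.713.
T = 100·t = 5271 K → 5300 K to the nearest 100 K.
M_estimate = 10⁶/5300 = 188.68; M_reference = 10⁶/5600 = 178.57.
ΔM = 188.68 − 178.57 = 10.11 → +10 mireds.

+10 mireds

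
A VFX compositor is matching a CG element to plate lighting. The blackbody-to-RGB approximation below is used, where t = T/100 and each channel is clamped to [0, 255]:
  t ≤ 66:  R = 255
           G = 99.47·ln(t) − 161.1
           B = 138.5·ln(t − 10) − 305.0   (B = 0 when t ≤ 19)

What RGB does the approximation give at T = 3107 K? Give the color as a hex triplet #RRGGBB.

t = 3107/100 = 31.07; the t ≤ 66 branch applies.
R = 255 by definition for t ≤ 66.
G = 99.47·ln 31.07 − 161.1 = 99.47·3.4362 − 161.1 = 180.703.
B = 138.5·ln(31.07 − 10) − 305.0 = 138.5·ln 21.07 − 305.0 = 138.5·3.0479 − 305.0 = 117.127.
Rounded: (255, 181, 117).
In hex: #FFB575.

#FFB575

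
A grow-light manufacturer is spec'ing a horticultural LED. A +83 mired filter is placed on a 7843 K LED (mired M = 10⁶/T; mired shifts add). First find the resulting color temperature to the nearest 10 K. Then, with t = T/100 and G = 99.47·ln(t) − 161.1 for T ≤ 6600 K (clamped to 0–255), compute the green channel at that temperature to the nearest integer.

223

M_in = 10⁶/7843 = 127.50; M_out = 127.50 + (+83) = 210.50.
T_out = 10⁶/210.50 = 4750.5 K → 4750 K; t = 47.5.
G = 99.47·ln 47.5 − 161.1 = 99.47·3.8607 − 161.1 = 222.927.
Rounded: 223.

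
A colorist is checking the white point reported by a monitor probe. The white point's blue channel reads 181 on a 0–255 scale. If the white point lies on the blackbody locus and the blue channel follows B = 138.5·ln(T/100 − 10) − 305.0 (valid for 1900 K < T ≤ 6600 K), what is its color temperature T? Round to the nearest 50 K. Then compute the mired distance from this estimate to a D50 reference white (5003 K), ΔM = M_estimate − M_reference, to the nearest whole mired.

+30 mireds

ln(t − 10) = (181 + 305.0) / 138.5 = 3.5090.
t − 10 = e^3.5090 = 33.416, so t = 43.416.
T = 100·t = 4342 K → 4350 K to the nearest 50 K.
M_estimate = 10⁶/4350 = 229.89; M_reference = 10⁶/5003 = 199.88.
ΔM = 229.89 − 199.88 = 30.00 → +30 mireds.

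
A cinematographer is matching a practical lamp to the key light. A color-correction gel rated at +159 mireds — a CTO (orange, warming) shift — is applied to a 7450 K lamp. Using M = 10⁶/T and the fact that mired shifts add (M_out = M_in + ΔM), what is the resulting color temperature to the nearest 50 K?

3400 K

M_in = 10⁶/7450 = 134.23 mireds.
M_out = 134.23 + (+159) = 293.23 mireds.
T_out = 10⁶/293.23 = 3410.3 K → 3400 K.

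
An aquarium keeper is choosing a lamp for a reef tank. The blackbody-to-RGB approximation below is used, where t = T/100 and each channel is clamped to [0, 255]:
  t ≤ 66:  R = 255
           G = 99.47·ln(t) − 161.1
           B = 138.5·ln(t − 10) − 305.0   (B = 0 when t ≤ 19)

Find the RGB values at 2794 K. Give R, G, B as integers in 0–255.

R=255, G=170, B=95

t = 2794/100 = 27.94; the t ≤ 66 branch applies.
R = 255 by definition for t ≤ 66.
G = 99.47·ln 27.94 − 161.1 = 99.47·3.3301 − 161.1 = 170.141.
B = 138.5·ln(27.94 − 10) − 305.0 = 138.5·ln 17.94 − 305.0 = 138.5·2.8870 − 305.0 = 94.854.
Rounded: (255, 170, 95).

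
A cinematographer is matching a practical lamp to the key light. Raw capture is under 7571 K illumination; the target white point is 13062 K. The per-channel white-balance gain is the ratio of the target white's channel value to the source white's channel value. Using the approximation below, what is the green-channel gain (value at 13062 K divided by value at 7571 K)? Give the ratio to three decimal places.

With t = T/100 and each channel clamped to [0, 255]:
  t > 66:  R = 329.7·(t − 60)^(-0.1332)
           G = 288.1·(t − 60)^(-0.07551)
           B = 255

At 7571 K (t = 75.71):
  G = 288.1·(75.71 − 60)^(-0.07551) = 288.1·15.71^(-0.07551) = 288.1·0.81223 = 234.002.
At 13062 K (t = 130.62):
  G = 288.1·(130.62 − 60)^(-0.07551) = 288.1·70.62^(-0.07551) = 288.1·0.72508 = 208.896.
Gain = 208.896 / 234.002 = 0.8927 → 0.893.

0.893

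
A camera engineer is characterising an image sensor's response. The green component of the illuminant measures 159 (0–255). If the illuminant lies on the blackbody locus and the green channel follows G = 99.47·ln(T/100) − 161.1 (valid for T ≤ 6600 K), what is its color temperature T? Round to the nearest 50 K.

2500 K

ln t = (159 + 161.1) / 99.47 = 3.2181.
t = e^3.2181 = 24.980.
T = 100·t = 2498 K → 2500 K to the nearest 50 K.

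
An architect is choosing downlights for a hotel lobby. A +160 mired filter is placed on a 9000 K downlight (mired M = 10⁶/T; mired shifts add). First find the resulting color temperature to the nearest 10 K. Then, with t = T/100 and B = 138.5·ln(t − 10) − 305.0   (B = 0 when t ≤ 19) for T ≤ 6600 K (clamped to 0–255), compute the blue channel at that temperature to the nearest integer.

151

M_in = 10⁶/9000 = 111.11; M_out = 111.11 + (+160) = 271.11.
T_out = 10⁶/271.11 = 3688.5 K → 3690 K; t = 36.9.
B = 138.5·ln(36.9 − 10) − 305.0 = 138.5·ln 26.9 − 305.0 = 138.5·3.2921 − 305.0 = 150.959.
Rounded: 151.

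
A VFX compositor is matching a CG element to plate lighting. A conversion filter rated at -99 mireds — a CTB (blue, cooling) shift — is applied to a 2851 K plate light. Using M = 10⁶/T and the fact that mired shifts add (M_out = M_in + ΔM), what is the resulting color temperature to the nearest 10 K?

3970 K

M_in = 10⁶/2851 = 350.75 mireds.
M_out = 350.75 + (-99) = 251.75 mireds.
T_out = 10⁶/251.75 = 3972.1 K → 3970 K.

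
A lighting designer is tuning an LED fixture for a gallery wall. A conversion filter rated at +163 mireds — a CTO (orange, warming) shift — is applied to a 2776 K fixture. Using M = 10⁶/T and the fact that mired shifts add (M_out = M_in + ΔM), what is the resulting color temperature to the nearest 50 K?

M_in = 10⁶/2776 = 360.23 mireds.
M_out = 360.23 + (+163) = 523.23 mireds.
T_out = 10⁶/523.23 = 1911.2 K → 1900 K.

1900 K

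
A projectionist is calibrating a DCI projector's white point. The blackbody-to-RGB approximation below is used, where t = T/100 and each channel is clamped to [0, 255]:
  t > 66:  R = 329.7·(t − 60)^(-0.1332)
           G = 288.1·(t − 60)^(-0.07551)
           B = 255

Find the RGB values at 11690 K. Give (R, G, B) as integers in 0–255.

(192, 212, 255)

t = 11690/100 = 116.9; the t > 66 branch applies.
R = 329.7·(116.9 − 60)^(-0.1332) = 329.7·56.9^(-0.1332) = 329.7·0.58374 = 192.459.
G = 288.1·(116.9 − 60)^(-0.07551) = 288.1·56.9^(-0.07551) = 288.1·0.73701 = 212.332.
B = 255 by definition for t > 66.
Rounded: (192, 212, 255).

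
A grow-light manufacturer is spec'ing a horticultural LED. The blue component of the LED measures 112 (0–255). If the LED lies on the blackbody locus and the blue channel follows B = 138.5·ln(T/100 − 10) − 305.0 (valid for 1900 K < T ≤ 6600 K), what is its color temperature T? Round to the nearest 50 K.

3050 K

ln(t − 10) = (112 + 305.0) / 138.5 = 3.0108.
t − 10 = e^3.0108 = 20.304, so t = 30.304.
T = 100·t = 3030 K → 3050 K to the nearest 50 K.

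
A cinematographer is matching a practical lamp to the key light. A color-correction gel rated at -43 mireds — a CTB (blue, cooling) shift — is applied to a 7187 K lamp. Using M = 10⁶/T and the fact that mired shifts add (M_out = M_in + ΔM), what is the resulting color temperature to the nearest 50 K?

M_in = 10⁶/7187 = 139.14 mireds.
M_out = 139.14 + (-43) = 96.14 mireds.
T_out = 10⁶/96.14 = 10401.5 K → 10400 K.

10400 K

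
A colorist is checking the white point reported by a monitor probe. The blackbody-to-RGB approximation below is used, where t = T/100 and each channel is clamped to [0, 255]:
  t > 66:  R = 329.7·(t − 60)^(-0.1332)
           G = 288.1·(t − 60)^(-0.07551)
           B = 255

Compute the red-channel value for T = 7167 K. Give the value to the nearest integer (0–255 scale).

t = 7167/100 = 71.67; the t > 66 branch applies.
R = 329.7·(71.67 − 60)^(-0.1332) = 329.7·11.67^(-0.1332) = 329.7·0.72089 = 237.676.
Rounded: 238.

238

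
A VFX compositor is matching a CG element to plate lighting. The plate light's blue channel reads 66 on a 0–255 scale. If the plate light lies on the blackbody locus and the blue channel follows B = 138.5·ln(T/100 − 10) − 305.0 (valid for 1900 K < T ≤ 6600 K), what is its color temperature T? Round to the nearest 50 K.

ln(t − 10) = (66 + 305.0) / 138.5 = 2.6787.
t − 10 = e^2.6787 = 14.566, so t = 24.566.
T = 100·t = 2457 K → 2450 K to the nearest 50 K.

2450 K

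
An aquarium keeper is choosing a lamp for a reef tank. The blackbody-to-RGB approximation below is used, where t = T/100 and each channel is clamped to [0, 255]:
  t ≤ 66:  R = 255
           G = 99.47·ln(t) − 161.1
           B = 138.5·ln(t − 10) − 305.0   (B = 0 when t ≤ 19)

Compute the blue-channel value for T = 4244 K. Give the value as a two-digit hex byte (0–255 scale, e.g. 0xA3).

0xB1

t = 4244/100 = 42.44; the t ≤ 66 branch applies.
B = 138.5·ln(42.44 − 10) − 305.0 = 138.5·ln 32.44 − 305.0 = 138.5·3.4794 − 305.0 = 176.896.
Rounded: 177; in hex, 0xB1.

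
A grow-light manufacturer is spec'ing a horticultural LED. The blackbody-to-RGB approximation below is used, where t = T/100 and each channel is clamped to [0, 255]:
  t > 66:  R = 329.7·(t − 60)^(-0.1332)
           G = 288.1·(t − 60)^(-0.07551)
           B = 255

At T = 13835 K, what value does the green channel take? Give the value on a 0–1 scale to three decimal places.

t = 13835/100 = 138.35; the t > 66 branch applies.
G = 288.1·(138.35 − 60)^(-0.07551) = 288.1·78.35^(-0.07551) = 288.1·0.71942 = 207.264.
On a 0–1 scale: 207.264/255 = 0.8128 → 0.813.

0.813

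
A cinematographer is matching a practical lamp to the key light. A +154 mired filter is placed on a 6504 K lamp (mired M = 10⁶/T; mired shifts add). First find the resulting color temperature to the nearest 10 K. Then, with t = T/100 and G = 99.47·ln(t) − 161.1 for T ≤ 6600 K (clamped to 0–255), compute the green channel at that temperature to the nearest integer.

M_in = 10⁶/6504 = 153.75; M_out = 153.75 + (+154) = 307.75.
T_out = 10⁶/307.75 = 3249.4 K → 3250 K; t = 32.5.
G = 99.47·ln 32.5 − 161.1 = 99.47·3.4812 − 161.1 = 185.179.
Rounded: 185.

185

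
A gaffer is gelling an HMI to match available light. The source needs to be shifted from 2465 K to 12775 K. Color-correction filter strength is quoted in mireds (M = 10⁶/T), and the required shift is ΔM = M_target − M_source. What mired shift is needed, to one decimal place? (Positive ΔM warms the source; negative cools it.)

M_source = 10⁶/2465 = 405.680; M_target = 10⁶/12775 = 78.278.
ΔM = 78.278 − 405.680 = -327.402 → -327.4 mireds, a cooling shift.

-327.4 mireds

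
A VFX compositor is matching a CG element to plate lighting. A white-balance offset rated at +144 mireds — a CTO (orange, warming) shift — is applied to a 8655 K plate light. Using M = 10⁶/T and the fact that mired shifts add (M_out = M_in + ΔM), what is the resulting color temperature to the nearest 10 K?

3850 K

M_in = 10⁶/8655 = 115.54 mireds.
M_out = 115.54 + (+144) = 259.54 mireds.
T_out = 10⁶/259.54 = 3853.0 K → 3850 K.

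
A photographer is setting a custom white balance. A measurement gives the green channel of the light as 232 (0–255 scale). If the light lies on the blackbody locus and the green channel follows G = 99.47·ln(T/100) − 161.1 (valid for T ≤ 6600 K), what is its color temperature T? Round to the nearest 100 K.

5200 K

ln t = (232 + 161.1) / 99.47 = 3.9519.
t = e^3.9519 = 52.036.
T = 100·t = 5204 K → 5200 K to the nearest 100 K.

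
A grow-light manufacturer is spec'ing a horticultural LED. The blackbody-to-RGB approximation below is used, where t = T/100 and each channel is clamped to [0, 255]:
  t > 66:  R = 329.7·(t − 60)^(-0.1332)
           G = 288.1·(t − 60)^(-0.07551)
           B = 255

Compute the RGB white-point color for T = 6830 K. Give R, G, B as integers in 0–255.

R=249, G=246, B=255

t = 6830/100 = 68.3; the t > 66 branch applies.
R = 329.7·(68.3 − 60)^(-0.1332) = 329.7·8.3^(-0.1332) = 329.7·0.75436 = 248.713.
G = 288.1·(68.3 − 60)^(-0.07551) = 288.1·8.3^(-0.07551) = 288.1·0.85232 = 245.552.
B = 255 by definition for t > 66.
Rounded: (249, 246, 255).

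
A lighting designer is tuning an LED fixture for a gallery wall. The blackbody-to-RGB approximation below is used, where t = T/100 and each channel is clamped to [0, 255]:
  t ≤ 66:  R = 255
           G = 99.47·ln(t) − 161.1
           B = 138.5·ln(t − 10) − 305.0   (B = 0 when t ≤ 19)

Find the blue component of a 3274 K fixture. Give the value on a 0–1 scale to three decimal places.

0.501

t = 3274/100 = 32.74; the t ≤ 66 branch applies.
B = 138.5·ln(32.74 − 10) − 305.0 = 138.5·ln 22.74 − 305.0 = 138.5·3.1241 − 305.0 = 127.691.
On a 0–1 scale: 127.691/255 = 0.5008 → 0.501.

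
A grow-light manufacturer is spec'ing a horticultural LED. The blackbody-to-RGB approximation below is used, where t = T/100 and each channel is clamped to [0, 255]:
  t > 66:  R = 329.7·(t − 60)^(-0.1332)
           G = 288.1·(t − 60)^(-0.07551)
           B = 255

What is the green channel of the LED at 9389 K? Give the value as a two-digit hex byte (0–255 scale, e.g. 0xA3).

0xDD

t = 9389/100 = 93.89; the t > 66 branch applies.
G = 288.1·(93.89 − 60)^(-0.07551) = 288.1·33.89^(-0.07551) = 288.1·0.76642 = 220.804.
Rounded: 221; in hex, 0xDD.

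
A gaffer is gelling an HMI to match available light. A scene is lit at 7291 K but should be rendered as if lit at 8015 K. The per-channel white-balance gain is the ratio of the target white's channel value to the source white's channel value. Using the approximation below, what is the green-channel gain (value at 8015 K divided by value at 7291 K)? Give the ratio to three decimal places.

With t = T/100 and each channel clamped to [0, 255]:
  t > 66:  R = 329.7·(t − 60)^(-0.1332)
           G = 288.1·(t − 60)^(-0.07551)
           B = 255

At 7291 K (t = 72.91):
  G = 288.1·(72.91 − 60)^(-0.07551) = 288.1·12.91^(-0.07551) = 288.1·0.82435 = 237.497.
At 8015 K (t = 80.15):
  G = 288.1·(80.15 − 60)^(-0.07551) = 288.1·20.15^(-0.07551) = 288.1·0.79710 = 229.645.
Gain = 229.645 / 237.497 = 0.9669 → 0.967.

0.967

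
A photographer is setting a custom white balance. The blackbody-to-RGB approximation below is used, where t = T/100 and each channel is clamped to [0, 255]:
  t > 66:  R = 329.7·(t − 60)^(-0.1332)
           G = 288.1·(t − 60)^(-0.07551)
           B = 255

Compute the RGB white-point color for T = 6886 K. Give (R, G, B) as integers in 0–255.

t = 6886/100 = 68.86; the t > 66 branch applies.
R = 329.7·(68.86 − 60)^(-0.1332) = 329.7·8.86^(-0.1332) = 329.7·0.74783 = 246.559.
G = 288.1·(68.86 − 60)^(-0.07551) = 288.1·8.86^(-0.07551) = 288.1·0.84812 = 244.344.
B = 255 by definition for t > 66.
Rounded: (247, 244, 255).

(247, 244, 255)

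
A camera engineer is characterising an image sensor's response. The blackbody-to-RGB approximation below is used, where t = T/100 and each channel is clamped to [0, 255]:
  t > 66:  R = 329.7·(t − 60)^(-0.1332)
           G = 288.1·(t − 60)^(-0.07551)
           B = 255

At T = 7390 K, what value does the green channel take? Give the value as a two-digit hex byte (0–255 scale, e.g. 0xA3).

t = 7390/100 = 73.9; the t > 66 branch applies.
G = 288.1·(73.9 − 60)^(-0.07551) = 288.1·13.9^(-0.07551) = 288.1·0.81977 = 236.175.
Rounded: 236; in hex, 0xEC.

0xEC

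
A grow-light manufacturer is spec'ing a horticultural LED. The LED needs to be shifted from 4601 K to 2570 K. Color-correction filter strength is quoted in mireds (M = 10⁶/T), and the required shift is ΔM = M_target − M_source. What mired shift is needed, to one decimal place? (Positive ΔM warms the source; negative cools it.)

M_source = 10⁶/4601 = 217.344; M_target = 10⁶/2570 = 389.105.
ΔM = 389.105 − 217.344 = 171.761 → +171.8 mireds, a warming shift.

+171.8 mireds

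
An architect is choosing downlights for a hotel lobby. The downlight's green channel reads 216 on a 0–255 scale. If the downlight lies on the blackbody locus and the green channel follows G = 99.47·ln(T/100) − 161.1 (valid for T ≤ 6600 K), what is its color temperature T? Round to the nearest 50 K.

ln t = (216 + 161.1) / 99.47 = 3.7911.
t = e^3.7911 = 44.305.
T = 100·t = 4430 K → 4450 K to the nearest 50 K.

4450 K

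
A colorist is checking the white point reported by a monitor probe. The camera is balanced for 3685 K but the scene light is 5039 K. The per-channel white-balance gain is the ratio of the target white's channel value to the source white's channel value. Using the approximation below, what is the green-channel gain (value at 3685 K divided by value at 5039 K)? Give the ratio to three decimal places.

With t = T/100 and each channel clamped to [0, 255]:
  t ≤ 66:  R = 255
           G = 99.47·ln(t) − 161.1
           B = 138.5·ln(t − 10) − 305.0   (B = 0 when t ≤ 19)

At 5039 K (t = 50.39):
  G = 99.47·ln 50.39 − 161.1 = 99.47·3.9198 − 161.1 = 228.802.
At 3685 K (t = 36.85):
  G = 99.47·ln 36.85 − 161.1 = 99.47·3.6069 − 161.1 = 197.674.
Gain = 197.674 / 228.802 = 0.8640 → 0.864.

0.864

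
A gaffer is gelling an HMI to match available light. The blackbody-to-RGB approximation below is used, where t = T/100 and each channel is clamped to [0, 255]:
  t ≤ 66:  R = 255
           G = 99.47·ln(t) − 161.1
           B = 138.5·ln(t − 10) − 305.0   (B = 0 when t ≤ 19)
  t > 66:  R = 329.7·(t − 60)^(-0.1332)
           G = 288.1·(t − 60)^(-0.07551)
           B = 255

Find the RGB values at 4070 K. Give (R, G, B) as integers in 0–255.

t = 4070/100 = 40.7; the t ≤ 66 branch applies.
R = 255 by definition for t ≤ 66.
G = 99.47·ln 40.7 − 161.1 = 99.47·3.7062 − 161.1 = 207.559.
B = 138.5·ln(40.7 − 10) − 305.0 = 138.5·ln 30.7 − 305.0 = 138.5·3.4243 − 305.0 = 169.260.
Rounded: (255, 208, 169).

(255, 208, 169)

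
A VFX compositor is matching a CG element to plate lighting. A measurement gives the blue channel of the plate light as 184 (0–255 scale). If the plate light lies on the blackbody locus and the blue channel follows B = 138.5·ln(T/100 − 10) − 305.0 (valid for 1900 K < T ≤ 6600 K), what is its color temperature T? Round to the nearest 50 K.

ln(t − 10) = (184 + 305.0) / 138.5 = 3.5307.
t − 10 = e^3.5307 = 34.147, so t = 44.147.
T = 100·t = 4415 K → 4400 K to the nearest 50 K.

4400 K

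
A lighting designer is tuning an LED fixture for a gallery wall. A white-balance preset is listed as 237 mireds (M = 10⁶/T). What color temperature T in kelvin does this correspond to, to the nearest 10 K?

4220 K

T = 10⁶ / 237 = 4219.41 K → 4220 K.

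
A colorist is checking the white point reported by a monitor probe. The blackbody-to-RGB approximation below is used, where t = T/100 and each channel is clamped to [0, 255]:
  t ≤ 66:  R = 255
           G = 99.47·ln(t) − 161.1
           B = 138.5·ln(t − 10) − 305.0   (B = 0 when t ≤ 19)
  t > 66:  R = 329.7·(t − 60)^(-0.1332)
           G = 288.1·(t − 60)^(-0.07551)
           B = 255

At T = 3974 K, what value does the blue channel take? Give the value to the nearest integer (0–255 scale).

t = 3974/100 = 39.74; the t ≤ 66 branch applies.
B = 138.5·ln(39.74 − 10) − 305.0 = 138.5·ln 29.74 − 305.0 = 138.5·3.3925 − 305.0 = 164.860.
Rounded: 165.

165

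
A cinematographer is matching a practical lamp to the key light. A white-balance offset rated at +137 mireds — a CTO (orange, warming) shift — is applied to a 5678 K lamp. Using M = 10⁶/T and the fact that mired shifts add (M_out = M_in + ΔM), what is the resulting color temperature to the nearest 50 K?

M_in = 10⁶/5678 = 176.12 mireds.
M_out = 176.12 + (+137) = 313.12 mireds.
T_out = 10⁶/313.12 = 3193.7 K → 3200 K.

3200 K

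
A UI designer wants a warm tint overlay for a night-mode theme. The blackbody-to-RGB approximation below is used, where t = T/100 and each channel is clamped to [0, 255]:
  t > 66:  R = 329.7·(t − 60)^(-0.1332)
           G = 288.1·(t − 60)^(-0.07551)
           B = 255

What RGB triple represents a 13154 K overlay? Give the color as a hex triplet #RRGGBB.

#BBD1FF

t = 13154/100 = 131.54; the t > 66 branch applies.
R = 329.7·(131.54 − 60)^(-0.1332) = 329.7·71.54^(-0.1332) = 329.7·0.56621 = 186.678.
G = 288.1·(131.54 − 60)^(-0.07551) = 288.1·71.54^(-0.07551) = 288.1·0.72437 = 208.692.
B = 255 by definition for t > 66.
Rounded: (187, 209, 255).
In hex: #BBD1FF.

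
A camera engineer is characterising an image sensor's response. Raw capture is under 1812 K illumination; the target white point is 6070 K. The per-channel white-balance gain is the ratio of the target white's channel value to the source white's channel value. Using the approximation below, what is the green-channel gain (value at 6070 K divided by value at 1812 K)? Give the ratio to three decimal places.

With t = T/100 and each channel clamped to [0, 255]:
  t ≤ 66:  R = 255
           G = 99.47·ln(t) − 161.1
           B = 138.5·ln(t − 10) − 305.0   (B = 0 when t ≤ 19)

1.946

At 1812 K (t = 18.12):
  G = 99.47·ln 18.12 − 161.1 = 99.47·2.8970 − 161.1 = 127.066.
At 6070 K (t = 60.7):
  G = 99.47·ln 60.7 − 161.1 = 99.47·4.1059 − 161.1 = 247.318.
Gain = 247.318 / 127.066 = 1.9464 → 1.946.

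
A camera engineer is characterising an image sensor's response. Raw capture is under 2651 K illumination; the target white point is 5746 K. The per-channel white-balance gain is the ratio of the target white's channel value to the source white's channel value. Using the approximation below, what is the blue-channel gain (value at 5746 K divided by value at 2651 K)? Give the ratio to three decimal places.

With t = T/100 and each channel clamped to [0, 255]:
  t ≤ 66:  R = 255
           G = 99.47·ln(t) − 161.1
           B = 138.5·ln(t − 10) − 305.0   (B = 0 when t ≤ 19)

2.755

At 2651 K (t = 26.51):
  B = 138.5·ln(26.51 − 10) − 305.0 = 138.5·ln 16.51 − 305.0 = 138.5·2.8040 − 305.0 = 83.349.
At 5746 K (t = 57.46):
  B = 138.5·ln(57.46 − 10) − 305.0 = 138.5·ln 47.46 − 305.0 = 138.5·3.8599 − 305.0 = 229.594.
Gain = 229.594 / 83.349 = 2.7546 → 2.755.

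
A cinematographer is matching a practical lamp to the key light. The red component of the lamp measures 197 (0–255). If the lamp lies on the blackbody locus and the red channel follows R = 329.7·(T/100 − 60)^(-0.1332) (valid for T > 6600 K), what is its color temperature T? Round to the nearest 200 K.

10800 K

(t − 60)^(-0.1332) = 197/329.7 = 0.59751.
t − 60 = 0.59751^(1/-0.1332) = 0.59751^(-7.508) = 47.761, so t = 107.761.
T = 100·t = 10776 K → 10800 K to the nearest 200 K.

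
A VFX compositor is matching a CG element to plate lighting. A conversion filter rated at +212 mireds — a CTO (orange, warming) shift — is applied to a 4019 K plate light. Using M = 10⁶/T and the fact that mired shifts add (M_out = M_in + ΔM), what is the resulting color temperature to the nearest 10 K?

M_in = 10⁶/4019 = 248.82 mireds.
M_out = 248.82 + (+212) = 460.82 mireds.
T_out = 10⁶/460.82 = 2170.1 K → 2170 K.

2170 K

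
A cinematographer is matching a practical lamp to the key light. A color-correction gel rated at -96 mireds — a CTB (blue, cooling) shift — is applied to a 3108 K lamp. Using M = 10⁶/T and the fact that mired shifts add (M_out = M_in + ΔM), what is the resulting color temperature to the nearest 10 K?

4430 K

M_in = 10⁶/3108 = 321.75 mireds.
M_out = 321.75 + (-96) = 225.75 mireds.
T_out = 10⁶/225.75 = 4429.7 K → 4430 K.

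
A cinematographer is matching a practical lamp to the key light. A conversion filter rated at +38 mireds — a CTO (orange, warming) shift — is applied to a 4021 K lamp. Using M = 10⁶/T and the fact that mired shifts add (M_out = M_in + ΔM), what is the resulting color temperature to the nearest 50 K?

M_in = 10⁶/4021 = 248.69 mireds.
M_out = 248.69 + (+38) = 286.69 mireds.
T_out = 10⁶/286.69 = 3488.0 K → 3500 K.

3500 K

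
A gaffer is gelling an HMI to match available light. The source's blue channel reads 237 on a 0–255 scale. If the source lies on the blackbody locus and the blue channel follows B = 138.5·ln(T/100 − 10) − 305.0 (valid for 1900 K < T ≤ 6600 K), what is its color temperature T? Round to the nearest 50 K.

ln(t − 10) = (237 + 305.0) / 138.5 = 3.9134.
t − 10 = e^3.9134 = 50.067, so t = 60.067.
T = 100·t = 6007 K → 6000 K to the nearest 50 K.

6000 K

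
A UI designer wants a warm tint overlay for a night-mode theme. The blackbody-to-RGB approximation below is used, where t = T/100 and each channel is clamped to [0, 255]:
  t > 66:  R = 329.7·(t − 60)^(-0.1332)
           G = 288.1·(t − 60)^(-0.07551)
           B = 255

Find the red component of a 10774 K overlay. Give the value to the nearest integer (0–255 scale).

t = 10774/100 = 107.74; the t > 66 branch applies.
R = 329.7·(107.74 − 60)^(-0.1332) = 329.7·47.74^(-0.1332) = 329.7·0.59755 = 197.012.
Rounded: 197.

197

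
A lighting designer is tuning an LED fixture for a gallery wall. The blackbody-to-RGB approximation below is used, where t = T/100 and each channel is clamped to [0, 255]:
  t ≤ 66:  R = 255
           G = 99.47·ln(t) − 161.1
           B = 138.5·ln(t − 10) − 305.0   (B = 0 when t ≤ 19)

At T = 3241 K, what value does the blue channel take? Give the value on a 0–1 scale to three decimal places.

t = 3241/100 = 32.41; the t ≤ 66 branch applies.
B = 138.5·ln(32.41 − 10) − 305.0 = 138.5·ln 22.41 − 305.0 = 138.5·3.1095 − 305.0 = 125.667.
On a 0–1 scale: 125.667/255 = 0.4928 → 0.493.

0.493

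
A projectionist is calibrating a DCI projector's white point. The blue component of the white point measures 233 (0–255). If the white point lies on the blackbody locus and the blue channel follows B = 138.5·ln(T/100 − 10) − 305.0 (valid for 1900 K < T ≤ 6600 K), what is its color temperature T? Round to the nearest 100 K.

5900 K

ln(t − 10) = (233 + 305.0) / 138.5 = 3.8845.
t − 10 = e^3.8845 = 48.641, so t = 58.641.
T = 100·t = 5864 K → 5900 K to the nearest 100 K.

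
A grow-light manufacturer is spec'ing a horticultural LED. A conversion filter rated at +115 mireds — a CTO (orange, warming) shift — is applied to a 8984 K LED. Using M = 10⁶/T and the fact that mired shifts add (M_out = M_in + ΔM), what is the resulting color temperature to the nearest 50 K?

4400 K

M_in = 10⁶/8984 = 111.31 mireds.
M_out = 111.31 + (+115) = 226.31 mireds.
T_out = 10⁶/226.31 = 4418.7 K → 4400 K.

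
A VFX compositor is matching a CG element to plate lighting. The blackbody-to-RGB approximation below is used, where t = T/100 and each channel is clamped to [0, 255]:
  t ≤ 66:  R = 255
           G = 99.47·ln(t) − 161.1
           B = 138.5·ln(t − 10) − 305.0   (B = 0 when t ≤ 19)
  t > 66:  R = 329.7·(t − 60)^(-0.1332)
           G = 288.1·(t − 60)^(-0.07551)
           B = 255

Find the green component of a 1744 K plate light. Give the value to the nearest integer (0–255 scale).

123

t = 1744/100 = 17.44; the t ≤ 66 branch applies.
G = 99.47·ln 17.44 − 161.1 = 99.47·2.8588 − 161.1 = 123.261.
Rounded: 123.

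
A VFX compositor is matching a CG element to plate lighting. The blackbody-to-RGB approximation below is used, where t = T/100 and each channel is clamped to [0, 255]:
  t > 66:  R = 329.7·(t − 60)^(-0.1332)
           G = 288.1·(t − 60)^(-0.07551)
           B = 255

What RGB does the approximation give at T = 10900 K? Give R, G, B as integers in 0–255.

t = 10900/100 = 109; the t > 66 branch applies.
R = 329.7·(109 − 60)^(-0.1332) = 329.7·49^(-0.1332) = 329.7·0.59548 = 196.329.
G = 288.1·(109 − 60)^(-0.07551) = 288.1·49^(-0.07551) = 288.1·0.74537 = 214.742.
B = 255 by definition for t > 66.
Rounded: (196, 215, 255).

R=196, G=215, B=255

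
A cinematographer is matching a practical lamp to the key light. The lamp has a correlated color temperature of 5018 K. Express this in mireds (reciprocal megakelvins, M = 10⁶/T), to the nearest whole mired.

199 mireds

M = 10⁶ / 5018 = 199.283 → 199 mireds.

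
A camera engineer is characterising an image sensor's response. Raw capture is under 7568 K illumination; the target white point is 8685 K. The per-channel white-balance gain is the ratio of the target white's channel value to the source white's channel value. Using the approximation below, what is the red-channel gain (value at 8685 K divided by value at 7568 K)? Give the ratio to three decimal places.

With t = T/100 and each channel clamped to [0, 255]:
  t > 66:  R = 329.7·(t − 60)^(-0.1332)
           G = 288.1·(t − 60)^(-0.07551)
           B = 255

At 7568 K (t = 75.68):
  R = 329.7·(75.68 − 60)^(-0.1332) = 329.7·15.68^(-0.1332) = 329.7·0.69307 = 228.507.
At 8685 K (t = 86.85):
  R = 329.7·(86.85 − 60)^(-0.1332) = 329.7·26.85^(-0.1332) = 329.7·0.64516 = 212.708.
Gain = 212.708 / 228.507 = 0.9309 → 0.931.

0.931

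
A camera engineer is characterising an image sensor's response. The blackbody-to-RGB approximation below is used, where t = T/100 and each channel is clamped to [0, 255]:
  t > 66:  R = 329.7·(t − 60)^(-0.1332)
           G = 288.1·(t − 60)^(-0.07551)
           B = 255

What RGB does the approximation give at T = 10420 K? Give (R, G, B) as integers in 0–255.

t = 10420/100 = 104.2; the t > 66 branch applies.
R = 329.7·(104.2 − 60)^(-0.1332) = 329.7·44.2^(-0.1332) = 329.7·0.60371 = 199.044.
G = 288.1·(104.2 − 60)^(-0.07551) = 288.1·44.2^(-0.07551) = 288.1·0.75120 = 216.420.
B = 255 by definition for t > 66.
Rounded: (199, 216, 255).

(199, 216, 255)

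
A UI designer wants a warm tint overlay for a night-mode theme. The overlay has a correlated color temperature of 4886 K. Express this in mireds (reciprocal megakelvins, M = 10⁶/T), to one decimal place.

M = 10⁶ / 4886 = 204.666 → 204.7 mireds.

204.7 mireds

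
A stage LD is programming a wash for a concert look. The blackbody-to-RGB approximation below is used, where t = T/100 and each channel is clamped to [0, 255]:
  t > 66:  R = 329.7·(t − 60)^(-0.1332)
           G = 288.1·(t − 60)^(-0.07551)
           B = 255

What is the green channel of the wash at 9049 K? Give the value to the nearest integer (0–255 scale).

223

t = 9049/100 = 90.49; the t > 66 branch applies.
G = 288.1·(90.49 − 60)^(-0.07551) = 288.1·30.49^(-0.07551) = 288.1·0.77256 = 222.574.
Rounded: 223.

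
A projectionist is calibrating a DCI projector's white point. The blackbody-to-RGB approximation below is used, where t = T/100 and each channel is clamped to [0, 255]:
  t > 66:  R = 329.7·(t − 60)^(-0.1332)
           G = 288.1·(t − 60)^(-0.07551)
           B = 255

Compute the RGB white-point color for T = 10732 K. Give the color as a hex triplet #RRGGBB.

#C5D7FF

t = 10732/100 = 107.32; the t > 66 branch applies.
R = 329.7·(107.32 − 60)^(-0.1332) = 329.7·47.32^(-0.1332) = 329.7·0.59825 = 197.244.
G = 288.1·(107.32 − 60)^(-0.07551) = 288.1·47.32^(-0.07551) = 288.1·0.74734 = 215.308.
B = 255 by definition for t > 66.
Rounded: (197, 215, 255).
In hex: #C5D7FF.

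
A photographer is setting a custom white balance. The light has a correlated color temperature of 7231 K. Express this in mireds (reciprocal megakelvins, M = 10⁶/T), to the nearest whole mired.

138 mireds

M = 10⁶ / 7231 = 138.293 → 138 mireds.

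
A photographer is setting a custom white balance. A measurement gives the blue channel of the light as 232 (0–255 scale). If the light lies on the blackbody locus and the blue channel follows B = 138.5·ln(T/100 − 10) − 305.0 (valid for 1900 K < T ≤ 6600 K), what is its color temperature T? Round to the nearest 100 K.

5800 K

ln(t − 10) = (232 + 305.0) / 138.5 = 3.8773.
t − 10 = e^3.8773 = 48.292, so t = 58.292.
T = 100·t = 5829 K → 5800 K to the nearest 100 K.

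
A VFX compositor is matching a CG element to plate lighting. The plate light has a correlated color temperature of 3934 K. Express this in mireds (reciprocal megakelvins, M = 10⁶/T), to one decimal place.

254.2 mireds

M = 10⁶ / 3934 = 254.194 → 254.2 mireds.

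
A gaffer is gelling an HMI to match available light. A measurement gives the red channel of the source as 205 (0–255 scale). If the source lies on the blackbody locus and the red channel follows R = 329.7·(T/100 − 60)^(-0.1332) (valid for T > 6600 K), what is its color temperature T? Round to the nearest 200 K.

9600 K

(t − 60)^(-0.1332) = 205/329.7 = 0.62178.
t − 60 = 0.62178^(1/-0.1332) = 0.62178^(-7.508) = 35.423, so t = 95.423.
T = 100·t = 9542 K → 9600 K to the nearest 200 K.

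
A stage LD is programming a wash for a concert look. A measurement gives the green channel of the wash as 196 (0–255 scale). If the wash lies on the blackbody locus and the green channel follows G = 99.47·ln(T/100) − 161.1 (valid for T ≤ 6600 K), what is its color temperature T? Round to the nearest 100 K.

ln t = (196 + 161.1) / 99.47 = 3.5900.
t = e^3.5900 = 36.235.
T = 100·t = 3624 K → 3600 K to the nearest 100 K.

3600 K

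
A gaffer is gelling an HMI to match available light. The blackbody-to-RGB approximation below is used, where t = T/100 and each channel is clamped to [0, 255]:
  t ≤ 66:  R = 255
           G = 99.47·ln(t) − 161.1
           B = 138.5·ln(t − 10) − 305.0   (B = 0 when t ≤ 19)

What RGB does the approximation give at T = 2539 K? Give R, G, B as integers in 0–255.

t = 2539/100 = 25.39; the t ≤ 66 branch applies.
R = 255 by definition for t ≤ 66.
G = 99.47·ln 25.39 − 161.1 = 99.47·3.2344 − 161.1 = 160.621.
B = 138.5·ln(25.39 − 10) − 305.0 = 138.5·ln 15.39 − 305.0 = 138.5·2.7337 − 305.0 = 73.620.
Rounded: (255, 161, 74).

R=255, G=161, B=74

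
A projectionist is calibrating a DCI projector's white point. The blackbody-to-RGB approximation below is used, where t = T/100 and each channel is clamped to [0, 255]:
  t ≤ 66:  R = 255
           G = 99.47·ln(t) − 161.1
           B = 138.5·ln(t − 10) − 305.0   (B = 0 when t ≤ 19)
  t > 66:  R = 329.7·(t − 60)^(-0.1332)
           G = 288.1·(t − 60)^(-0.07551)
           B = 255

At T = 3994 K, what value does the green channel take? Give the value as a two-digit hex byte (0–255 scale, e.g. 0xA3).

0xCE

t = 3994/100 = 39.94; the t ≤ 66 branch applies.
G = 99.47·ln 39.94 − 161.1 = 99.47·3.6874 − 161.1 = 205.684.
Rounded: 206; in hex, 0xCE.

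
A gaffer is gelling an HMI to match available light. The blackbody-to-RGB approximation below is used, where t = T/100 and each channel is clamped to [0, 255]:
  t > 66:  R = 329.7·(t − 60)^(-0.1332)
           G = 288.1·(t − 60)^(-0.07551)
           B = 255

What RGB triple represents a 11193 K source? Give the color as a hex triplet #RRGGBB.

#C3D6FF

t = 11193/100 = 111.93; the t > 66 branch applies.
R = 329.7·(111.93 − 60)^(-0.1332) = 329.7·51.93^(-0.1332) = 329.7·0.59089 = 194.816.
G = 288.1·(111.93 − 60)^(-0.07551) = 288.1·51.93^(-0.07551) = 288.1·0.74211 = 213.802.
B = 255 by definition for t > 66.
Rounded: (195, 214, 255).
In hex: #C3D6FF.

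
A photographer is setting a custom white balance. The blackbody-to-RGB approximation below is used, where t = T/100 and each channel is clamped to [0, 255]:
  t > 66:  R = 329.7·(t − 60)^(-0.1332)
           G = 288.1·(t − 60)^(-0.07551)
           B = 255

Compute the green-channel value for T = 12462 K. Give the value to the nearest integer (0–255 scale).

210

t = 12462/100 = 124.62; the t > 66 branch applies.
G = 288.1·(124.62 − 60)^(-0.07551) = 288.1·64.62^(-0.07551) = 288.1·0.72996 = 210.302.
Rounded: 210.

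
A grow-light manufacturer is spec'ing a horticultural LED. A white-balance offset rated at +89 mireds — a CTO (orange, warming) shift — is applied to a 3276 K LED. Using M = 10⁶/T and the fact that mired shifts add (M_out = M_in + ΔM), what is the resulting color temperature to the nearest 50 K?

2550 K

M_in = 10⁶/3276 = 305.25 mireds.
M_out = 305.25 + (+89) = 394.25 mireds.
T_out = 10⁶/394.25 = 2536.5 K → 2550 K.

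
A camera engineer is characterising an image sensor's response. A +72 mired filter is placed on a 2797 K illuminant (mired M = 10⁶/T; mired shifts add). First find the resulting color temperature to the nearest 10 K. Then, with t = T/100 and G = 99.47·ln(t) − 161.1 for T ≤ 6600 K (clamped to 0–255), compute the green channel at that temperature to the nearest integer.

152

M_in = 10⁶/2797 = 357.53; M_out = 357.53 + (+72) = 429.53.
T_out = 10⁶/429.53 = 2328.1 K → 2330 K; t = 23.3.
G = 99.47·ln 23.3 − 161.1 = 99.47·3.1485 − 161.1 = 152.077.
Rounded: 152.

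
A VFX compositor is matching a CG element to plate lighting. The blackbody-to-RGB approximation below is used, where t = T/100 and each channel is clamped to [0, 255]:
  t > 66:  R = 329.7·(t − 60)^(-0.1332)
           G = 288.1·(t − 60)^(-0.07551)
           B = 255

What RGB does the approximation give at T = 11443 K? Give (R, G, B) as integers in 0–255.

(194, 213, 255)

t = 11443/100 = 114.43; the t > 66 branch applies.
R = 329.7·(114.43 − 60)^(-0.1332) = 329.7·54.43^(-0.1332) = 329.7·0.58720 = 193.600.
G = 288.1·(114.43 − 60)^(-0.07551) = 288.1·54.43^(-0.07551) = 288.1·0.73948 = 213.044.
B = 255 by definition for t > 66.
Rounded: (194, 213, 255).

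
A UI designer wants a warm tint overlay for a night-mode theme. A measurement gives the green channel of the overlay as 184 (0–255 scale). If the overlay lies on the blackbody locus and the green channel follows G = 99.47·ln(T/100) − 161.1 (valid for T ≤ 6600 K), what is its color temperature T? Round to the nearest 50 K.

3200 K

ln t = (184 + 161.1) / 99.47 = 3.4694.
t = e^3.4694 = 32.117.
T = 100·t = 3212 K → 3200 K to the nearest 50 K.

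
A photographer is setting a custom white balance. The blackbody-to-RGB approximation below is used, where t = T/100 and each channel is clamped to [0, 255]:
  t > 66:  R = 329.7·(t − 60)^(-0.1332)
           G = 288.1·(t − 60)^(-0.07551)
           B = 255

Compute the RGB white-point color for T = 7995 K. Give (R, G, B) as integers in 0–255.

(221, 230, 255)

t = 7995/100 = 79.95; the t > 66 branch applies.
R = 329.7·(79.95 − 60)^(-0.1332) = 329.7·19.95^(-0.1332) = 329.7·0.67119 = 221.292.
G = 288.1·(79.95 − 60)^(-0.07551) = 288.1·19.95^(-0.07551) = 288.1·0.79770 = 229.818.
B = 255 by definition for t > 66.
Rounded: (221, 230, 255).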